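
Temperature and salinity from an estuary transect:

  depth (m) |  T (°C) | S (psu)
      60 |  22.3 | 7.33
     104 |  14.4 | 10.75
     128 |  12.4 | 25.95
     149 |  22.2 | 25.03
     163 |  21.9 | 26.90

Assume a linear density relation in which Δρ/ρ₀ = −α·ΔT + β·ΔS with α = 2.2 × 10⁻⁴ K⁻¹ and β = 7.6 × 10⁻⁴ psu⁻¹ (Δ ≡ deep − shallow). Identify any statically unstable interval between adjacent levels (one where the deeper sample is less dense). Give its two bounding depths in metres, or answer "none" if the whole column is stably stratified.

128–149 m

Evaluate Δρ/ρ₀ = −αΔT + βΔS across each adjacent pair:
  60–104 m: −αΔT+βΔS = −(2.2 × 10⁻⁴)(-7.9)+(7.6 × 10⁻⁴)(+3.42) = 4.3 × 10⁻³ → stable
  104–128 m: −αΔT+βΔS = −(2.2 × 10⁻⁴)(-2.0)+(7.6 × 10⁻⁴)(+15.20) = 0.012 → stable
  128–149 m: −αΔT+βΔS = −(2.2 × 10⁻⁴)(+9.8)+(7.6 × 10⁻⁴)(-0.92) = -2.9 × 10⁻³ → UNSTABLE
  149–163 m: −αΔT+βΔS = −(2.2 × 10⁻⁴)(-0.3)+(7.6 × 10⁻⁴)(+1.87) = 1.5 × 10⁻³ → stable
The 128–149 m interval has Δρ < 0: lighter water underlies denser water.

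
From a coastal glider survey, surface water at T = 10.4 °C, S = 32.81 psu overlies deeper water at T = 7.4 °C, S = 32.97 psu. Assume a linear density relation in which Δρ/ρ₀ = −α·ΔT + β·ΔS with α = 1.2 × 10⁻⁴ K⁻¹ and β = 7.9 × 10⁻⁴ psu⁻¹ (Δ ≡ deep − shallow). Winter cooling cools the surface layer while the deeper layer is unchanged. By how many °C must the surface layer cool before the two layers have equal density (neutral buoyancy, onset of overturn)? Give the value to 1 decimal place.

4.1 °C

Neutral buoyancy requires Δρ = 0, i.e. −α(T_deep − T_surf′) + β(S_deep − S_surf) = 0.
T_surf′ = T_deep − (β/α)·ΔS = 7.4 − (7.9 × 10⁻⁴/1.2 × 10⁻⁴)·(+0.16) = 6.347 °C.
Cooling required: 10.4 − (6.347) = 4.053 °C.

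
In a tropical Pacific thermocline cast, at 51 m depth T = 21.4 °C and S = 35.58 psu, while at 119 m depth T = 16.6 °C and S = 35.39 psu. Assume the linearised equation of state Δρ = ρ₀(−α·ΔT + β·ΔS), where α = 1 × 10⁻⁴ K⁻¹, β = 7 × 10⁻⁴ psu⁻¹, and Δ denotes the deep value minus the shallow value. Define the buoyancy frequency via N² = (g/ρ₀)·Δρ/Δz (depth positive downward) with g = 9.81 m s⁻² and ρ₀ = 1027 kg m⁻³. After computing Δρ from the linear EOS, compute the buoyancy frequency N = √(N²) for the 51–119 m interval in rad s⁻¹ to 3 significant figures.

ΔT = -4.8 K, ΔS = -0.19 psu (deep − shallow).
Δρ/ρ₀ = −αΔT + βΔS = 4.80 × 10⁻⁴ − 1.33 × 10⁻⁴ = 3.47 × 10⁻⁴, so Δρ ≈ 0.3564 kg m⁻³.
N² = (g/ρ₀)·Δρ/Δz = g·(Δρ/ρ₀)/Δz = 9.81 × 3.47 × 10⁻⁴ / 68 = 5.0060 × 10⁻⁵ s⁻².
N = √(5.0060 × 10⁻⁵) = 7.0753 × 10⁻³ rad s⁻¹ ≈ 7.08 × 10⁻³ rad s⁻¹.

7.08 × 10⁻³ rad s⁻¹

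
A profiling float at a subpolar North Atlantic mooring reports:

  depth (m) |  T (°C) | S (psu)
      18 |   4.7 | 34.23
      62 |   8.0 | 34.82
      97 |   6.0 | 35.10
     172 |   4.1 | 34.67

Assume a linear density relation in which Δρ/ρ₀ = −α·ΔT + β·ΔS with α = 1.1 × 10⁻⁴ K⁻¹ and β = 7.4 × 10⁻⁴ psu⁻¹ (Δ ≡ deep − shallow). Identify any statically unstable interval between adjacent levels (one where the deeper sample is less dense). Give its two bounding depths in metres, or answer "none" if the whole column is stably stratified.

97–172 m

Evaluate Δρ/ρ₀ = −αΔT + βΔS across each adjacent pair:
  18–62 m: −αΔT+βΔS = −(1.1 × 10⁻⁴)(+3.3)+(7.4 × 10⁻⁴)(+0.59) = 7.4 × 10⁻⁵ → stable
  62–97 m: −αΔT+βΔS = −(1.1 × 10⁻⁴)(-2.0)+(7.4 × 10⁻⁴)(+0.28) = 4.3 × 10⁻⁴ → stable
  97–172 m: −αΔT+βΔS = −(1.1 × 10⁻⁴)(-1.9)+(7.4 × 10⁻⁴)(-0.43) = -1.1 × 10⁻⁴ → UNSTABLE
The 97–172 m interval has Δρ < 0: lighter water underlies denser water.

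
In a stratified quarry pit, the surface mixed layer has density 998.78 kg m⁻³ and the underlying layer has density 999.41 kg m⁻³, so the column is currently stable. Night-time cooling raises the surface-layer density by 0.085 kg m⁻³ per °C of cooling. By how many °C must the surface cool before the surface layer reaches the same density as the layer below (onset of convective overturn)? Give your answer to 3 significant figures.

7.41 °C

Density deficit of the surface layer: 999.41 − 998.78 = 0.63 kg m⁻³.
Required change = 0.63 / 0.085 = 7.41 °C.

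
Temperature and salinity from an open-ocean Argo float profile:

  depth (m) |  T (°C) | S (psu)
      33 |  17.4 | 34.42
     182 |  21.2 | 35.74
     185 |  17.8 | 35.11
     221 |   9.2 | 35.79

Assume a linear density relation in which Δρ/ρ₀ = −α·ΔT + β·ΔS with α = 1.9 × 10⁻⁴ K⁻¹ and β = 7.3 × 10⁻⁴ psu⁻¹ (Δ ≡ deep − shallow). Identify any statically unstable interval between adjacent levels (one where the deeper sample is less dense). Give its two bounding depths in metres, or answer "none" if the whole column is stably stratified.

none

Evaluate Δρ/ρ₀ = −αΔT + βΔS across each adjacent pair:
  33–182 m: −αΔT+βΔS = −(1.9 × 10⁻⁴)(+3.8)+(7.3 × 10⁻⁴)(+1.32) = 2.4 × 10⁻⁴ → stable
  182–185 m: −αΔT+βΔS = −(1.9 × 10⁻⁴)(-3.4)+(7.3 × 10⁻⁴)(-0.63) = 1.9 × 10⁻⁴ → stable
  185–221 m: −αΔT+βΔS = −(1.9 × 10⁻⁴)(-8.6)+(7.3 × 10⁻⁴)(+0.68) = 2.1 × 10⁻³ → stable
Every interval has Δρ > 0: the column is stably stratified throughout.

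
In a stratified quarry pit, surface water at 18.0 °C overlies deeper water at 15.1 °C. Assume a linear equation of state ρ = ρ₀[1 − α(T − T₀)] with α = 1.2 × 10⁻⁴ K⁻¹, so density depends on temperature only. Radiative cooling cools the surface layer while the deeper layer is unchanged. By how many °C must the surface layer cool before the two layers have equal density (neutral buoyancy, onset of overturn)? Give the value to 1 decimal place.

2.9 °C

With temperature the only control, equal density requires T_surf′ = T_deep.
T_surf′ = 15.1 °C.
Cooling required: 18.0 − 15.1 = 2.9 °C.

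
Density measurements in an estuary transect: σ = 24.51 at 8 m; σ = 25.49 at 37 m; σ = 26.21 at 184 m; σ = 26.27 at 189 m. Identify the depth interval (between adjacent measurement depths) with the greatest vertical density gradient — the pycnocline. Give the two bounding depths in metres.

Compute the density gradient over each adjacent pair:
  8–37 m: Δρ/Δz = 0.98/29 = 0.034 kg m⁻⁴
  37–184 m: Δρ/Δz = 0.72/147 = 4.9 × 10⁻³ kg m⁻⁴
  184–189 m: Δρ/Δz = 0.06/5 = 0.012 kg m⁻⁴
The largest gradient is in the 8–37 m interval — the pycnocline.

8–37 m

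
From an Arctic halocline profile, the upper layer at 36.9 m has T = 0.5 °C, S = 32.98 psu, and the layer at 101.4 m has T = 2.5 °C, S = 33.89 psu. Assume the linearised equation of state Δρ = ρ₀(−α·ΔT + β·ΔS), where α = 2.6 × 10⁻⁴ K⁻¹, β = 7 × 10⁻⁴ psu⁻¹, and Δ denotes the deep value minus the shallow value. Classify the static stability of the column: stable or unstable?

stable

ΔT = 2.5 − 0.5 = +2.0 K and ΔS = 33.89 − 32.98 = +0.91 psu (deep − shallow).
−αΔT = -5.20 × 10⁻⁴; βΔS = 6.37 × 10⁻⁴; sum Δρ/ρ₀ = 1.17 × 10⁻⁴.
Δρ/ρ₀ > 0, so Δρ > 0: deeper water is denser → statically stable.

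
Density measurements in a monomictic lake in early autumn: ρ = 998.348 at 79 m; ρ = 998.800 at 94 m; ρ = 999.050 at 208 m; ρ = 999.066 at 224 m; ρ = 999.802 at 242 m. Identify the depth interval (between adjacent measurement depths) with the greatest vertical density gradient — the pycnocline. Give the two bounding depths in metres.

224–242 m

Compute the density gradient over each adjacent pair:
  79–94 m: Δρ/Δz = 0.452/15 = 0.030 kg m⁻⁴
  94–208 m: Δρ/Δz = 0.250/114 = 2.2 × 10⁻³ kg m⁻⁴
  208–224 m: Δρ/Δz = 0.016/16 = 1.0 × 10⁻³ kg m⁻⁴
  224–242 m: Δρ/Δz = 0.736/18 = 0.041 kg m⁻⁴
The largest gradient is in the 224–242 m interval — the pycnocline.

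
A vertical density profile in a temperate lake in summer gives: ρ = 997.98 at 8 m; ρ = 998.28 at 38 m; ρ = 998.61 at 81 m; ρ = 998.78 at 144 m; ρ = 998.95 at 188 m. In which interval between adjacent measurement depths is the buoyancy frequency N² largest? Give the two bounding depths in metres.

8–38 m

Compute the density gradient over each adjacent pair:
  8–38 m: Δρ/Δz = 0.30/30 = 0.010 kg m⁻⁴
  38–81 m: Δρ/Δz = 0.33/43 = 7.7 × 10⁻³ kg m⁻⁴
  81–144 m: Δρ/Δz = 0.17/63 = 2.7 × 10⁻³ kg m⁻⁴
  144–188 m: Δρ/Δz = 0.17/44 = 3.9 × 10⁻³ kg m⁻⁴
The largest gradient is in the 8–38 m interval — the pycnocline.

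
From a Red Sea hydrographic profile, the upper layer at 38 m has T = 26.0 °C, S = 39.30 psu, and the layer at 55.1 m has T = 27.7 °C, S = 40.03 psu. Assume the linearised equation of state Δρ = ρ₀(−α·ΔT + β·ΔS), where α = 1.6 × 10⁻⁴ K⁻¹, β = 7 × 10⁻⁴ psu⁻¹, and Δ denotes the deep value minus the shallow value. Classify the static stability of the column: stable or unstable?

ΔT = 27.7 − 26.0 = +1.7 K and ΔS = 40.03 − 39.30 = +0.73 psu (deep − shallow).
−αΔT = -2.72 × 10⁻⁴; βΔS = 5.11 × 10⁻⁴; sum Δρ/ρ₀ = 2.39 × 10⁻⁴.
Δρ/ρ₀ > 0, so Δρ > 0: deeper water is denser → statically stable.

stable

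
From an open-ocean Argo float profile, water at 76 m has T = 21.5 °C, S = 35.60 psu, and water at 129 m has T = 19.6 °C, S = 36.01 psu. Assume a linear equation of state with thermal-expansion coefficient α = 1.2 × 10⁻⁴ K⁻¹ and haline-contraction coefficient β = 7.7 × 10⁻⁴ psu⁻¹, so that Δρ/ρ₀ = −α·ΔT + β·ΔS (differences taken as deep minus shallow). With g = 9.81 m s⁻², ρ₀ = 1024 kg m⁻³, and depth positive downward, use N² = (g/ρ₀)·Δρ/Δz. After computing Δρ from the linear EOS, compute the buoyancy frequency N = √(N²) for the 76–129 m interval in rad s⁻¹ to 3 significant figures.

ΔT = -1.9 K, ΔS = +0.41 psu (deep − shallow).
Δρ/ρ₀ = −αΔT + βΔS = 2.28 × 10⁻⁴ + 3.157 × 10⁻⁴ = 5.437 × 10⁻⁴, so Δρ ≈ 0.5567 kg m⁻³.
N² = (g/ρ₀)·Δρ/Δz = g·(Δρ/ρ₀)/Δz = 9.81 × 5.437 × 10⁻⁴ / 53 = 1.0064 × 10⁻⁴ s⁻².
N = √(1.0064 × 10⁻⁴) = 0.010032 rad s⁻¹ ≈ 0.0100 rad s⁻¹.

0.0100 rad s⁻¹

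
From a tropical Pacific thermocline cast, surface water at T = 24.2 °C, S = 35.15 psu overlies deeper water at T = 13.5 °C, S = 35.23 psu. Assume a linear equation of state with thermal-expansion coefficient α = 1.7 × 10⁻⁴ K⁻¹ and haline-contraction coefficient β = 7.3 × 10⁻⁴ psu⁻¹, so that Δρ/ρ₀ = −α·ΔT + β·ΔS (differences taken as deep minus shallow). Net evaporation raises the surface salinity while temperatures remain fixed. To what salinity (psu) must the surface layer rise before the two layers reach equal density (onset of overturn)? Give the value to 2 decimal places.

Neutral buoyancy requires −α(T_deep − T_surf) + β(S_deep − S_surf′) = 0.
S_surf′ = S_deep − (α/β)·ΔT = 35.23 − (1.7 × 10⁻⁴/7.3 × 10⁻⁴)·(-10.7) = 37.7218 psu.
Increase required: 37.7218 − 35.15 = 2.5718 psu.

37.72 psu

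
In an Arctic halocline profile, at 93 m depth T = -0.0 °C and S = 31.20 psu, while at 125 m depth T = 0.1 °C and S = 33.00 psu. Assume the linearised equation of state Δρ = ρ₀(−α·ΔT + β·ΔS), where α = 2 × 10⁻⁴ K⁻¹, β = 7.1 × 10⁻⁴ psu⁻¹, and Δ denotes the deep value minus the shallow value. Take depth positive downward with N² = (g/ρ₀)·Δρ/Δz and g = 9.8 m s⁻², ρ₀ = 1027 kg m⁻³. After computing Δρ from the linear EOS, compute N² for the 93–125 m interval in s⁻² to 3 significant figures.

ΔT = +0.1 K, ΔS = +1.80 psu (deep − shallow).
Δρ/ρ₀ = −αΔT + βΔS = -2.00 × 10⁻⁵ + 1.278 × 10⁻³ = 1.258 × 10⁻³, so Δρ ≈ 1.292 kg m⁻³.
N² = (g/ρ₀)·Δρ/Δz = g·(Δρ/ρ₀)/Δz = 9.8 × 1.258 × 10⁻³ / 32 = 3.8526 × 10⁻⁴ s⁻² ≈ 3.85 × 10⁻⁴ s⁻².

3.85 × 10⁻⁴ s⁻²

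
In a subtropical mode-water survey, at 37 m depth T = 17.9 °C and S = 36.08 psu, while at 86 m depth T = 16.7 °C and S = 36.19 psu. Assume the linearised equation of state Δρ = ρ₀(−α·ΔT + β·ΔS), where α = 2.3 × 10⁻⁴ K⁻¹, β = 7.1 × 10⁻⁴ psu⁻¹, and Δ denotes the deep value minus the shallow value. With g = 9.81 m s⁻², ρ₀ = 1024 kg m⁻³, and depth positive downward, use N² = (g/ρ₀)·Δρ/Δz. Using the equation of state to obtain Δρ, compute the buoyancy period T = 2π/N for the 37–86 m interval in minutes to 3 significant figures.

12.4 min

ΔT = -1.2 K, ΔS = +0.11 psu (deep − shallow).
Δρ/ρ₀ = −αΔT + βΔS = 2.76 × 10⁻⁴ + 7.81 × 10⁻⁵ = 3.541 × 10⁻⁴, so Δρ ≈ 0.3626 kg m⁻³.
N² = (g/ρ₀)·Δρ/Δz = g·(Δρ/ρ₀)/Δz = 9.81 × 3.541 × 10⁻⁴ / 49 = 7.0892 × 10⁻⁵ s⁻².
N = √(7.0892 × 10⁻⁵) = 8.4197 × 10⁻³ rad s⁻¹ → T = 2π/N = 746.25 s = 12.438 min ≈ 12.4 min.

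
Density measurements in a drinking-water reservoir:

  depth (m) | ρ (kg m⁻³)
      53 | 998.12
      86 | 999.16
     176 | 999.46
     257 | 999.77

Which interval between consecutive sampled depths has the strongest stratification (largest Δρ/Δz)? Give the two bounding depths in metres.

Compute the density gradient over each adjacent pair:
  53–86 m: Δρ/Δz = 1.04/33 = 0.032 kg m⁻⁴
  86–176 m: Δρ/Δz = 0.30/90 = 3.3 × 10⁻³ kg m⁻⁴
  176–257 m: Δρ/Δz = 0.31/81 = 3.8 × 10⁻³ kg m⁻⁴
The largest gradient is in the 53–86 m interval — the pycnocline.

53–86 m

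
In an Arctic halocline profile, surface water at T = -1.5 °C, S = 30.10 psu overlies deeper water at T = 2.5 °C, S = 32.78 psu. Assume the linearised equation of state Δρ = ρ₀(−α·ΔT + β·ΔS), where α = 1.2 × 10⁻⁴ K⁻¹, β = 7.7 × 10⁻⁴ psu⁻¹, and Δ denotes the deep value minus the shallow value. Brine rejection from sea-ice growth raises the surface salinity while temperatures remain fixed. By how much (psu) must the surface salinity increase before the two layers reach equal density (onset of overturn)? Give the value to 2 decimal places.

Neutral buoyancy requires −α(T_deep − T_surf) + β(S_deep − S_surf′) = 0.
S_surf′ = S_deep − (α/β)·ΔT = 32.78 − (1.2 × 10⁻⁴/7.7 × 10⁻⁴)·(+4.0) = 32.1566 psu.
Increase required: 32.1566 − 30.10 = 2.0566 psu.

2.06 psu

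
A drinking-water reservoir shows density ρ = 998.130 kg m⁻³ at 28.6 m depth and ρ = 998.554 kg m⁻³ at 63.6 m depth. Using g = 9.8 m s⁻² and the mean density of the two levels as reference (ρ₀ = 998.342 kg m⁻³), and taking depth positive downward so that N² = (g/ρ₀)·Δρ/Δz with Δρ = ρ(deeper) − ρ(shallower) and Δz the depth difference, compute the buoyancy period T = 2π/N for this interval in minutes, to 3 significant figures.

9.60 min

Δρ = 998.554 − 998.130 = 0.424 kg m⁻³ over Δz = 63.6 − 28.6 = 35 m.
N² = (9.8/998.342) × (0.424/35) = 1.1892 × 10⁻⁴ s⁻².
N = √(1.1892 × 10⁻⁴) = 0.010905 rad s⁻¹, so T = 2π/N = 576.17 s = 9.6028 min ≈ 9.60 min.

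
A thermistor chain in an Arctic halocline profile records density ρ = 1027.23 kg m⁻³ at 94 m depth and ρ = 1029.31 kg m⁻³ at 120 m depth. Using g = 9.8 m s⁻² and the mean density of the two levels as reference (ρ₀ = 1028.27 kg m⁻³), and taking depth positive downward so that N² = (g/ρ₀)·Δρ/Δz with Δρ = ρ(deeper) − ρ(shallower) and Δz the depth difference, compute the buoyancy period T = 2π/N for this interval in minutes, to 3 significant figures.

3.79 min

Δρ = 1029.31 − 1027.23 = 2.08 kg m⁻³ over Δz = 120 − 94 = 26 m.
N² = (9.8/1028.27) × (2.08/26) = 7.6245 × 10⁻⁴ s⁻².
N = √(7.6245 × 10⁻⁴) = 0.027612 rad s⁻¹, so T = 2π/N = 227.55 s = 3.7925 min ≈ 3.79 min.
N² > 0, so the interval is statically stable.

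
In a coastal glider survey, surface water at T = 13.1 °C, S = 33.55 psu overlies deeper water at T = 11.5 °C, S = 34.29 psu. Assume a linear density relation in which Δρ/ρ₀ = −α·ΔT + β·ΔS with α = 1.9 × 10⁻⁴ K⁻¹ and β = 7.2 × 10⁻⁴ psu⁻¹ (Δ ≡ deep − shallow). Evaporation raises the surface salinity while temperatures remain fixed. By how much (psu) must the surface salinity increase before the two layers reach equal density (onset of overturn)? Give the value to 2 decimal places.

1.16 psu

Neutral buoyancy requires −α(T_deep − T_surf) + β(S_deep − S_surf′) = 0.
S_surf′ = S_deep − (α/β)·ΔT = 34.29 − (1.9 × 10⁻⁴/7.2 × 10⁻⁴)·(-1.6) = 34.7122 psu.
Increase required: 34.7122 − 33.55 = 1.1622 psu.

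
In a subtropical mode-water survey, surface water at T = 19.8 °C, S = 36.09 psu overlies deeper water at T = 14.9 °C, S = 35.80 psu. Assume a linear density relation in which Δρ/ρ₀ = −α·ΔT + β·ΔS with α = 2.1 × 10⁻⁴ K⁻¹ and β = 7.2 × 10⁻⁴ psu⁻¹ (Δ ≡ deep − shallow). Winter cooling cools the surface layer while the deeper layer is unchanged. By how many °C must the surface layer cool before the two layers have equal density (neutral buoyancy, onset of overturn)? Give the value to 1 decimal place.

Neutral buoyancy requires Δρ = 0, i.e. −α(T_deep − T_surf′) + β(S_deep − S_surf) = 0.
T_surf′ = T_deep − (β/α)·ΔS = 14.9 − (7.2 × 10⁻⁴/2.1 × 10⁻⁴)·(-0.29) = 15.894 °C.
Cooling required: 19.8 − (15.894) = 3.906 °C.

3.9 °C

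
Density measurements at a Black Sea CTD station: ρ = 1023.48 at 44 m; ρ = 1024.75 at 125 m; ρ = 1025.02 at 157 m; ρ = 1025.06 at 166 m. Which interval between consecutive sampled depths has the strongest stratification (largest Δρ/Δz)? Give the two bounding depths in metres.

Compute the density gradient over each adjacent pair:
  44–125 m: Δρ/Δz = 1.27/81 = 0.016 kg m⁻⁴
  125–157 m: Δρ/Δz = 0.27/32 = 8.4 × 10⁻³ kg m⁻⁴
  157–166 m: Δρ/Δz = 0.04/9 = 4.4 × 10⁻³ kg m⁻⁴
The largest gradient is in the 44–125 m interval — the pycnocline.

44–125 m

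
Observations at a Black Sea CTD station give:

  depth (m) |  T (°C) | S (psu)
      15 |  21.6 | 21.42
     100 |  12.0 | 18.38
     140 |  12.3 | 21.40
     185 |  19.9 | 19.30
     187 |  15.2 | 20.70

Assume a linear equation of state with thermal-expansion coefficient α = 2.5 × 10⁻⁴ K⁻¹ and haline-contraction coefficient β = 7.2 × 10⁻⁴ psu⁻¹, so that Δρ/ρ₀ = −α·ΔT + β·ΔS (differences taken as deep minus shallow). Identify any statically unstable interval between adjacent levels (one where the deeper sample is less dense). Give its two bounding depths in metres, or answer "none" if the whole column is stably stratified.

Evaluate Δρ/ρ₀ = −αΔT + βΔS across each adjacent pair:
  15–100 m: −αΔT+βΔS = −(2.5 × 10⁻⁴)(-9.6)+(7.2 × 10⁻⁴)(-3.04) = 2.1 × 10⁻⁴ → stable
  100–140 m: −αΔT+βΔS = −(2.5 × 10⁻⁴)(+0.3)+(7.2 × 10⁻⁴)(+3.02) = 2.1 × 10⁻³ → stable
  140–185 m: −αΔT+βΔS = −(2.5 × 10⁻⁴)(+7.6)+(7.2 × 10⁻⁴)(-2.10) = -3.4 × 10⁻³ → UNSTABLE
  185–187 m: −αΔT+βΔS = −(2.5 × 10⁻⁴)(-4.7)+(7.2 × 10⁻⁴)(+1.40) = 2.2 × 10⁻³ → stable
The 140–185 m interval has Δρ < 0: lighter water underlies denser water.

140–185 m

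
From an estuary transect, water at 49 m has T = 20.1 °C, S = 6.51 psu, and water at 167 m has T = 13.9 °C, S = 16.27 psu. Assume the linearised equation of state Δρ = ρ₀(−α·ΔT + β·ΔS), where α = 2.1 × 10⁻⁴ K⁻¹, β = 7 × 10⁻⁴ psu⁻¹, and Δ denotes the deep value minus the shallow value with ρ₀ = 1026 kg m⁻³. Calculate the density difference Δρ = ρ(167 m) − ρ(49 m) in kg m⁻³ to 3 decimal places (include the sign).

+8.345 kg m⁻³

ΔT = -6.2 K, ΔS = +9.76 psu (deep − shallow).
Δρ/ρ₀ = −(2.1 × 10⁻⁴)(-6.2) + (7 × 10⁻⁴)(+9.76) = 8.134 × 10⁻³.
Δρ = 1026 × (8.134 × 10⁻³) = +8.345 kg m⁻³.
Positive Δρ: denser below, stable.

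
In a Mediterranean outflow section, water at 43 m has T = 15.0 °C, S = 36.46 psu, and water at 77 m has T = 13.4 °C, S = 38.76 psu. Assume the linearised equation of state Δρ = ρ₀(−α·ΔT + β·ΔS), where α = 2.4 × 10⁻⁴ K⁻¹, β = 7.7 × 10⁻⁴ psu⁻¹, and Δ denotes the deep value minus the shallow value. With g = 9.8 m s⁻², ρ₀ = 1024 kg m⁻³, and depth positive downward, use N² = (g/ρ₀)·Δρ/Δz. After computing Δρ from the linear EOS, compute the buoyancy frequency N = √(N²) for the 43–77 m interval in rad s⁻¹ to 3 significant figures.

ΔT = -1.6 K, ΔS = +2.30 psu (deep − shallow).
Δρ/ρ₀ = −αΔT + βΔS = 3.84 × 10⁻⁴ + 1.771 × 10⁻³ = 2.155 × 10⁻³, so Δρ ≈ 2.207 kg m⁻³.
N² = (g/ρ₀)·Δρ/Δz = g·(Δρ/ρ₀)/Δz = 9.8 × 2.155 × 10⁻³ / 34 = 6.2115 × 10⁻⁴ s⁻².
N = √(6.2115 × 10⁻⁴) = 0.024923 rad s⁻¹ ≈ 0.0249 rad s⁻¹.

0.0249 rad s⁻¹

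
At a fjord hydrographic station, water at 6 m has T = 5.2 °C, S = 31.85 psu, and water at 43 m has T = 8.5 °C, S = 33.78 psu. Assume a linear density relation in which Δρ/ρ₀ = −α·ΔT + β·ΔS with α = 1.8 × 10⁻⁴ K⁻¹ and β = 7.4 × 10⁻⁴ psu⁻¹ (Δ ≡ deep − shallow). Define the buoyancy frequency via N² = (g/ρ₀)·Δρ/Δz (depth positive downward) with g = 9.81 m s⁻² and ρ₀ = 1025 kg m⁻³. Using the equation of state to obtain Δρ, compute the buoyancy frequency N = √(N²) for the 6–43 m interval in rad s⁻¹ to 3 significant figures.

0.0149 rad s⁻¹

ΔT = +3.3 K, ΔS = +1.93 psu (deep − shallow).
Δρ/ρ₀ = −αΔT + βΔS = -5.94 × 10⁻⁴ + 1.4282 × 10⁻³ = 8.342 × 10⁻⁴, so Δρ ≈ 0.8551 kg m⁻³.
N² = (g/ρ₀)·Δρ/Δz = g·(Δρ/ρ₀)/Δz = 9.81 × 8.342 × 10⁻⁴ / 37 = 2.2118 × 10⁻⁴ s⁻².
N = √(2.2118 × 10⁻⁴) = 0.014872 rad s⁻¹ ≈ 0.0149 rad s⁻¹.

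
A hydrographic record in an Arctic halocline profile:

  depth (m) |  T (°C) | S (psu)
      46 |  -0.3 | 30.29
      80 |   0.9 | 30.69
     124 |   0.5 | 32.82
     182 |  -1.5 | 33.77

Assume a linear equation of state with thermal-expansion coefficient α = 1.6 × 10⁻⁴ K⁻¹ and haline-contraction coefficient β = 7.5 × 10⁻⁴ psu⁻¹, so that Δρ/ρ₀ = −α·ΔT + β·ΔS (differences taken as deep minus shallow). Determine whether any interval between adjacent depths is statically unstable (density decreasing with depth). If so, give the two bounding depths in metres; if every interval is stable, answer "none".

none

Evaluate Δρ/ρ₀ = −αΔT + βΔS across each adjacent pair:
  46–80 m: −αΔT+βΔS = −(1.6 × 10⁻⁴)(+1.2)+(7.5 × 10⁻⁴)(+0.40) = 1.1 × 10⁻⁴ → stable
  80–124 m: −αΔT+βΔS = −(1.6 × 10⁻⁴)(-0.4)+(7.5 × 10⁻⁴)(+2.13) = 1.7 × 10⁻³ → stable
  124–182 m: −αΔT+βΔS = −(1.6 × 10⁻⁴)(-2.0)+(7.5 × 10⁻⁴)(+0.95) = 1.0 × 10⁻³ → stable
Every interval has Δρ > 0: the column is stably stratified throughout.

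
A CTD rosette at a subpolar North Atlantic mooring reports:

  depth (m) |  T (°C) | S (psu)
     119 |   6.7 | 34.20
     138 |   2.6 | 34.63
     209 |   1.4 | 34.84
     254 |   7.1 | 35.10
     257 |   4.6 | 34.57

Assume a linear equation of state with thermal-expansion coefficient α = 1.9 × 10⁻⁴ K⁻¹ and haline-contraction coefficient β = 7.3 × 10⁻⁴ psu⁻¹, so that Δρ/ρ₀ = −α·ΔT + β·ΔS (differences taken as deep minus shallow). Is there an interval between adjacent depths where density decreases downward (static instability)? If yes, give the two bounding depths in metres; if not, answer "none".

Evaluate Δρ/ρ₀ = −αΔT + βΔS across each adjacent pair:
  119–138 m: −αΔT+βΔS = −(1.9 × 10⁻⁴)(-4.1)+(7.3 × 10⁻⁴)(+0.43) = 1.1 × 10⁻³ → stable
  138–209 m: −αΔT+βΔS = −(1.9 × 10⁻⁴)(-1.2)+(7.3 × 10⁻⁴)(+0.21) = 3.8 × 10⁻⁴ → stable
  209–254 m: −αΔT+βΔS = −(1.9 × 10⁻⁴)(+5.7)+(7.3 × 10⁻⁴)(+0.26) = -8.9 × 10⁻⁴ → UNSTABLE
  254–257 m: −αΔT+βΔS = −(1.9 × 10⁻⁴)(-2.5)+(7.3 × 10⁻⁴)(-0.53) = 8.8 × 10⁻⁵ → stable
The 209–254 m interval has Δρ < 0: lighter water underlies denser water.

209–254 m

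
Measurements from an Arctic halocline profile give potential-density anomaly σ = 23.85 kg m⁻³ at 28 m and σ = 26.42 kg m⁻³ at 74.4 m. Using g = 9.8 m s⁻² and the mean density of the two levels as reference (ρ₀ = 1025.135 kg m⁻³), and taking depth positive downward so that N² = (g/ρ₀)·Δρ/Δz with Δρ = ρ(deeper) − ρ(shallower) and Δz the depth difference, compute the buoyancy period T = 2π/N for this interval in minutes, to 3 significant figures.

Δρ = 1026.42 − 1023.85 = 2.57 kg m⁻³ over Δz = 74.4 − 28 = 46.4 m.
N² = (9.8/1025.135) × (2.57/46.4) = 5.2949 × 10⁻⁴ s⁻².
N = √(5.2949 × 10⁻⁴) = 0.023011 rad s⁻¹, so T = 2π/N = 273.05 s = 4.5508 min ≈ 4.55 min.

4.55 min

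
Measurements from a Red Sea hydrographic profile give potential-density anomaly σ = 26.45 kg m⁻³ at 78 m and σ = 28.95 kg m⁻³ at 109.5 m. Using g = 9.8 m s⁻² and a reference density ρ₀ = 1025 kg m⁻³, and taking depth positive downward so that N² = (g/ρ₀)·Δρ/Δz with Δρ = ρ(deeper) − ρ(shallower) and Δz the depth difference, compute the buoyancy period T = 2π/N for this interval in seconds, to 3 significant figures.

228 s

Δρ = 1028.95 − 1026.45 = 2.50 kg m⁻³ over Δz = 109.5 − 78 = 31.5 m.
N² = (9.8/1025) × (2.50/31.5) = 7.5881 × 10⁻⁴ s⁻².
N = √(7.5881 × 10⁻⁴) = 0.027547 rad s⁻¹, so T = 2π/N = 228.09 s ≈ 228 s.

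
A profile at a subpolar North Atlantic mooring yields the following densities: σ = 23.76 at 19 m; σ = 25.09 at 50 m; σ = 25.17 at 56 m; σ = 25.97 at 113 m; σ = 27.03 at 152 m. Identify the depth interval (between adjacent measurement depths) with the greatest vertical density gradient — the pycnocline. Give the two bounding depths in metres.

19–50 m

Compute the density gradient over each adjacent pair:
  19–50 m: Δρ/Δz = 1.33/31 = 0.043 kg m⁻⁴
  50–56 m: Δρ/Δz = 0.08/6 = 0.013 kg m⁻⁴
  56–113 m: Δρ/Δz = 0.80/57 = 0.014 kg m⁻⁴
  113–152 m: Δρ/Δz = 1.06/39 = 0.027 kg m⁻⁴
The largest gradient is in the 19–50 m interval — the pycnocline.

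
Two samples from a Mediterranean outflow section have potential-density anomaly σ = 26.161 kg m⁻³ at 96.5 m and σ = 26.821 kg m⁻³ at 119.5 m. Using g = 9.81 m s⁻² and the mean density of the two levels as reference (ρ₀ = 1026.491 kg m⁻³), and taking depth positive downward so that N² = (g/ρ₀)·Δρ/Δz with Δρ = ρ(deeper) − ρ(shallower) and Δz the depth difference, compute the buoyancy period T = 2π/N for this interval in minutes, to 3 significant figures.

6.32 min

Δρ = 1026.821 − 1026.161 = 0.660 kg m⁻³ over Δz = 119.5 − 96.5 = 23 m.
N² = (9.81/1026.491) × (0.660/23) = 2.7424 × 10⁻⁴ s⁻².
N = √(2.7424 × 10⁻⁴) = 0.016560 rad s⁻¹, so T = 2π/N = 379.42 s = 6.3237 min ≈ 6.32 min.
A positive N² confirms static stability across the interval.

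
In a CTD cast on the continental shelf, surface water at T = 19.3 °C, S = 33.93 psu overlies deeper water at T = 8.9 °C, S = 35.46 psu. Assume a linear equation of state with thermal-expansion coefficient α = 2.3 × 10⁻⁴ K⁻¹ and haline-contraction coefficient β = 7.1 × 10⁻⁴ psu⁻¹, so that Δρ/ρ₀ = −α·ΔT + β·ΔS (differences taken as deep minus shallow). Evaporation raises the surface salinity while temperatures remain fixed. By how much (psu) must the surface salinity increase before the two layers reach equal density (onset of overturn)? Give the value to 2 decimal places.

4.90 psu

Neutral buoyancy requires −α(T_deep − T_surf) + β(S_deep − S_surf′) = 0.
S_surf′ = S_deep − (α/β)·ΔT = 35.46 − (2.3 × 10⁻⁴/7.1 × 10⁻⁴)·(-10.4) = 38.8290 psu.
Increase required: 38.8290 − 33.93 = 4.8990 psu.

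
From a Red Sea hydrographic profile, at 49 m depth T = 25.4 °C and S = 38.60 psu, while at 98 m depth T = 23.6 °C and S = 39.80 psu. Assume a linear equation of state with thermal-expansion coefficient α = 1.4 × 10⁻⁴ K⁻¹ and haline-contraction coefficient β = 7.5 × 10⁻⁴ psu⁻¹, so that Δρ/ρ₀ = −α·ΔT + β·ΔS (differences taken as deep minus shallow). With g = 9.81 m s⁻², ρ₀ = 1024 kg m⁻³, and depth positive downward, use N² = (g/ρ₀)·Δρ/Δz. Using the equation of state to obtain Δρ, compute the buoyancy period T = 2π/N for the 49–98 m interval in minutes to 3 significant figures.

6.90 min

ΔT = -1.8 K, ΔS = +1.20 psu (deep − shallow).
Δρ/ρ₀ = −αΔT + βΔS = 2.52 × 10⁻⁴ + 9.00 × 10⁻⁴ = 1.152 × 10⁻³, so Δρ ≈ 1.180 kg m⁻³.
N² = (g/ρ₀)·Δρ/Δz = g·(Δρ/ρ₀)/Δz = 9.81 × 1.152 × 10⁻³ / 49 = 2.3064 × 10⁻⁴ s⁻².
N = √(2.3064 × 10⁻⁴) = 0.015187 rad s⁻¹ → T = 2π/N = 413.72 s = 6.8953 min ≈ 6.90 min.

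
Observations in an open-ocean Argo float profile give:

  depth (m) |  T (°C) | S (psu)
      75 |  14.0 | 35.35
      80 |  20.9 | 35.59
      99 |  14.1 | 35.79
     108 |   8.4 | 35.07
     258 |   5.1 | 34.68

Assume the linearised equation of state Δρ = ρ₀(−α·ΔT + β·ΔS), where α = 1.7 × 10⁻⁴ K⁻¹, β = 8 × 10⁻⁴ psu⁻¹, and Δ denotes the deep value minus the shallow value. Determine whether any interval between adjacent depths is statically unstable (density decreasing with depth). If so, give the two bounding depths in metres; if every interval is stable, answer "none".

75–80 m

Evaluate Δρ/ρ₀ = −αΔT + βΔS across each adjacent pair:
  75–80 m: −αΔT+βΔS = −(1.7 × 10⁻⁴)(+6.9)+(8 × 10⁻⁴)(+0.24) = -9.8 × 10⁻⁴ → UNSTABLE
  80–99 m: −αΔT+βΔS = −(1.7 × 10⁻⁴)(-6.8)+(8 × 10⁻⁴)(+0.20) = 1.3 × 10⁻³ → stable
  99–108 m: −αΔT+βΔS = −(1.7 × 10⁻⁴)(-5.7)+(8 × 10⁻⁴)(-0.72) = 3.9 × 10⁻⁴ → stable
  108–258 m: −αΔT+βΔS = −(1.7 × 10⁻⁴)(-3.3)+(8 × 10⁻⁴)(-0.39) = 2.5 × 10⁻⁴ → stable
The 75–80 m interval has Δρ < 0: lighter water underlies denser water.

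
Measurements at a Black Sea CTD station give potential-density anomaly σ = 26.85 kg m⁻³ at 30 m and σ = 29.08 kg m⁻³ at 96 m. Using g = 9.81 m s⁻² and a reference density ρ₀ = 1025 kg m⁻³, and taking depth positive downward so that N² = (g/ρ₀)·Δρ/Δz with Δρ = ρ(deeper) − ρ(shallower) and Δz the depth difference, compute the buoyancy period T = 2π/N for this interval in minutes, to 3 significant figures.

Δρ = 1029.08 − 1026.85 = 2.23 kg m⁻³ over Δz = 96 − 30 = 66 m.
N² = (9.81/1025) × (2.23/66) = 3.2337 × 10⁻⁴ s⁻².
N = √(3.2337 × 10⁻⁴) = 0.017982 rad s⁻¹, so T = 2π/N = 349.42 s = 5.8237 min ≈ 5.82 min.

5.82 min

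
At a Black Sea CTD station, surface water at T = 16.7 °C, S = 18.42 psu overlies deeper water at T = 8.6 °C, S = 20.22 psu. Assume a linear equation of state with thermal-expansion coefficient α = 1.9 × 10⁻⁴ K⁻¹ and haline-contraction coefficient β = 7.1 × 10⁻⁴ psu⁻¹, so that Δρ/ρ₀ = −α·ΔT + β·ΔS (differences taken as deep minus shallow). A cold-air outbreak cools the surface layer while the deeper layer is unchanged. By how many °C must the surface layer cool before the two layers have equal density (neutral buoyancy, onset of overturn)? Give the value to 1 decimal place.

Neutral buoyancy requires Δρ = 0, i.e. −α(T_deep − T_surf′) + β(S_deep − S_surf) = 0.
T_surf′ = T_deep − (β/α)·ΔS = 8.6 − (7.1 × 10⁻⁴/1.9 × 10⁻⁴)·(+1.80) = 1.874 °C.
Cooling required: 16.7 − (1.874) = 14.826 °C.

14.8 °C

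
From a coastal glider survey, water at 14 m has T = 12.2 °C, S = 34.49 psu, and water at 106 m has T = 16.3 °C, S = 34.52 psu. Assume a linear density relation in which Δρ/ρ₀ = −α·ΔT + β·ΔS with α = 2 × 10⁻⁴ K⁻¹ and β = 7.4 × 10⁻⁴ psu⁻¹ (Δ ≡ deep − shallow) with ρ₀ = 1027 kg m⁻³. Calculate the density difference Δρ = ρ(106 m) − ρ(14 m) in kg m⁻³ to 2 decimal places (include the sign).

-0.82 kg m⁻³

ΔT = +4.1 K, ΔS = +0.03 psu (deep − shallow).
Δρ/ρ₀ = −(2 × 10⁻⁴)(+4.1) + (7.4 × 10⁻⁴)(+0.03) = -7.978 × 10⁻⁴.
Δρ = 1027 × (-7.978 × 10⁻⁴) = -0.82 kg m⁻³.
Negative Δρ: lighter below, statically unstable.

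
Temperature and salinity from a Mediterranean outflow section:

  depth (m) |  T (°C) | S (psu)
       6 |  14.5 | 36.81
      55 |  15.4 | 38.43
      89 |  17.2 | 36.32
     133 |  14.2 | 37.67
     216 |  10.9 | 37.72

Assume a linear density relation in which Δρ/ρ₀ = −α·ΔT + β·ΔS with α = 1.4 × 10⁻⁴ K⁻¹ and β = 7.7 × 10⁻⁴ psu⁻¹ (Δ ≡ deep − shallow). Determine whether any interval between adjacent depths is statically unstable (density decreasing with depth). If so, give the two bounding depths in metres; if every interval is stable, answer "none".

55–89 m

Evaluate Δρ/ρ₀ = −αΔT + βΔS across each adjacent pair:
  6–55 m: −αΔT+βΔS = −(1.4 × 10⁻⁴)(+0.9)+(7.7 × 10⁻⁴)(+1.62) = 1.1 × 10⁻³ → stable
  55–89 m: −αΔT+βΔS = −(1.4 × 10⁻⁴)(+1.8)+(7.7 × 10⁻⁴)(-2.11) = -1.9 × 10⁻³ → UNSTABLE
  89–133 m: −αΔT+βΔS = −(1.4 × 10⁻⁴)(-3.0)+(7.7 × 10⁻⁴)(+1.35) = 1.5 × 10⁻³ → stable
  133–216 m: −αΔT+βΔS = −(1.4 × 10⁻⁴)(-3.3)+(7.7 × 10⁻⁴)(+0.05) = 5.0 × 10⁻⁴ → stable
The 55–89 m interval has Δρ < 0: lighter water underlies denser water.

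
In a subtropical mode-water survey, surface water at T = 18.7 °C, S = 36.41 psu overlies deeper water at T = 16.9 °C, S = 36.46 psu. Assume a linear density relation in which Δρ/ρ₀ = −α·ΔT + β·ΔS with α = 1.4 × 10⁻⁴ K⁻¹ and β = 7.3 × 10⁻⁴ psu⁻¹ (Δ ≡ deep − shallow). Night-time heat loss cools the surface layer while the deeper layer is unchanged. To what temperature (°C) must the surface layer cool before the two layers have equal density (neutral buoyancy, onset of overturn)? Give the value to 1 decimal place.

16.6 °C

Neutral buoyancy requires Δρ = 0, i.e. −α(T_deep − T_surf′) + β(S_deep − S_surf) = 0.
T_surf′ = T_deep − (β/α)·ΔS = 16.9 − (7.3 × 10⁻⁴/1.4 × 10⁻⁴)·(+0.05) = 16.639 °C.
Cooling required: 18.7 − (16.639) = 2.061 °C.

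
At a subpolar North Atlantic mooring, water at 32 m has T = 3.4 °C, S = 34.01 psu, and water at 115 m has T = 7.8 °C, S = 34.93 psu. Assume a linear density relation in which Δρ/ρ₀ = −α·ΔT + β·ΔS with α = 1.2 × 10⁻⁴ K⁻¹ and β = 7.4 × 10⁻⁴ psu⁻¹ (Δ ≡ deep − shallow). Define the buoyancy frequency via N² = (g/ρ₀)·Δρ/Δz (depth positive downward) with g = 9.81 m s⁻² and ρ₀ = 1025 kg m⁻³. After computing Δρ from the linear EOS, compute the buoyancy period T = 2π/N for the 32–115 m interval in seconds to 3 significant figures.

1.48 × 10³ s

ΔT = +4.4 K, ΔS = +0.92 psu (deep − shallow).
Δρ/ρ₀ = −αΔT + βΔS = -5.28 × 10⁻⁴ + 6.808 × 10⁻⁴ = 1.528 × 10⁻⁴, so Δρ ≈ 0.1566 kg m⁻³.
N² = (g/ρ₀)·Δρ/Δz = g·(Δρ/ρ₀)/Δz = 9.81 × 1.528 × 10⁻⁴ / 83 = 1.8060 × 10⁻⁵ s⁻².
N = √(1.8060 × 10⁻⁵) = 4.2497 × 10⁻³ rad s⁻¹ → T = 2π/N = 1.4785 × 10³ s ≈ 1.48 × 10³ s.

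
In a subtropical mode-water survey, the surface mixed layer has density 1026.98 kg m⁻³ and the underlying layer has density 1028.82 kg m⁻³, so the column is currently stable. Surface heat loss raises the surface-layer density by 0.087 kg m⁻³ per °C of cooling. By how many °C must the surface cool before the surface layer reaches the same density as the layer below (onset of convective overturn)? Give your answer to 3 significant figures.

Density deficit of the surface layer: 1028.82 − 1026.98 = 1.84 kg m⁻³.
Required change = 1.84 / 0.087 = 21.1 °C.

21.1 °C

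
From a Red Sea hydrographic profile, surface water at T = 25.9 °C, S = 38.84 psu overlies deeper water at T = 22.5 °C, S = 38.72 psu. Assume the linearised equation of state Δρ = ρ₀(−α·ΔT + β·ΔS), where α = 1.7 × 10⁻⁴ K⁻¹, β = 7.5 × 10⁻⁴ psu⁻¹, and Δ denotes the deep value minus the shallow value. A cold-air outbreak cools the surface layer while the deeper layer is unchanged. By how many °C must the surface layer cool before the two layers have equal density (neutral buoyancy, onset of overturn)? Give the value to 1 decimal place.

Neutral buoyancy requires Δρ = 0, i.e. −α(T_deep − T_surf′) + β(S_deep − S_surf) = 0.
T_surf′ = T_deep − (β/α)·ΔS = 22.5 − (7.5 × 10⁻⁴/1.7 × 10⁻⁴)·(-0.12) = 23.029 °C.
Cooling required: 25.9 − (23.029) = 2.871 °C.

2.9 °C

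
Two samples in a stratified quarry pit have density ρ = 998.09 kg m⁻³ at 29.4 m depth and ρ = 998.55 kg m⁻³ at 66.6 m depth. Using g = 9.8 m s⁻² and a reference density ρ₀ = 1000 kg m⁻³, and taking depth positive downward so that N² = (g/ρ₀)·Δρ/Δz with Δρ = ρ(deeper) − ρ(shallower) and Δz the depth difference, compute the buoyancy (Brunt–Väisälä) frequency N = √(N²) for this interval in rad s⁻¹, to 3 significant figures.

0.0110 rad s⁻¹

Δρ = 998.55 − 998.09 = 0.46 kg m⁻³ over Δz = 66.6 − 29.4 = 37.2 m.
N² = (9.8/1000) × (0.46/37.2) = 1.2118 × 10⁻⁴ s⁻².
N = √(1.2118 × 10⁻⁴) = 0.011008 rad s⁻¹ ≈ 0.0110 rad s⁻¹.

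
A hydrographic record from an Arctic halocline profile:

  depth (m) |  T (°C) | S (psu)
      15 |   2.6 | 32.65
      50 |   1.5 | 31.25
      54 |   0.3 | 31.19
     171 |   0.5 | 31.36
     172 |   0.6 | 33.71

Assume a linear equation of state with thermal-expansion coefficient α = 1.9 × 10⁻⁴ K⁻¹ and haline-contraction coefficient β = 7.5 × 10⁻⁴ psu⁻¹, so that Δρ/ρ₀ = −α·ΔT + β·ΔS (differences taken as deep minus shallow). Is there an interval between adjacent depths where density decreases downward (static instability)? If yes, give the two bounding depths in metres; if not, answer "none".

15–50 m

Evaluate Δρ/ρ₀ = −αΔT + βΔS across each adjacent pair:
  15–50 m: −αΔT+βΔS = −(1.9 × 10⁻⁴)(-1.1)+(7.5 × 10⁻⁴)(-1.40) = -8.4 × 10⁻⁴ → UNSTABLE
  50–54 m: −αΔT+βΔS = −(1.9 × 10⁻⁴)(-1.2)+(7.5 × 10⁻⁴)(-0.06) = 1.8 × 10⁻⁴ → stable
  54–171 m: −αΔT+βΔS = −(1.9 × 10⁻⁴)(+0.2)+(7.5 × 10⁻⁴)(+0.17) = 9.0 × 10⁻⁵ → stable
  171–172 m: −αΔT+βΔS = −(1.9 × 10⁻⁴)(+0.1)+(7.5 × 10⁻⁴)(+2.35) = 1.7 × 10⁻³ → stable
The 15–50 m interval has Δρ < 0: lighter water underlies denser water.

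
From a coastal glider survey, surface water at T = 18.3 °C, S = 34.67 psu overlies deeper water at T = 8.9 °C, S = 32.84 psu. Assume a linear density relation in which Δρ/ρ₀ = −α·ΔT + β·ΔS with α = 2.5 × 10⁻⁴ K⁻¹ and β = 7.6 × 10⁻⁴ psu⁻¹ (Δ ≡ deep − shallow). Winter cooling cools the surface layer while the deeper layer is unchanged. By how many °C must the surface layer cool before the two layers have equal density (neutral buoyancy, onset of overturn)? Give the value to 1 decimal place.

Neutral buoyancy requires Δρ = 0, i.e. −α(T_deep − T_surf′) + β(S_deep − S_surf) = 0.
T_surf′ = T_deep − (β/α)·ΔS = 8.9 − (7.6 × 10⁻⁴/2.5 × 10⁻⁴)·(-1.83) = 14.463 °C.
Cooling required: 18.3 − (14.463) = 3.837 °C.

3.8 °C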